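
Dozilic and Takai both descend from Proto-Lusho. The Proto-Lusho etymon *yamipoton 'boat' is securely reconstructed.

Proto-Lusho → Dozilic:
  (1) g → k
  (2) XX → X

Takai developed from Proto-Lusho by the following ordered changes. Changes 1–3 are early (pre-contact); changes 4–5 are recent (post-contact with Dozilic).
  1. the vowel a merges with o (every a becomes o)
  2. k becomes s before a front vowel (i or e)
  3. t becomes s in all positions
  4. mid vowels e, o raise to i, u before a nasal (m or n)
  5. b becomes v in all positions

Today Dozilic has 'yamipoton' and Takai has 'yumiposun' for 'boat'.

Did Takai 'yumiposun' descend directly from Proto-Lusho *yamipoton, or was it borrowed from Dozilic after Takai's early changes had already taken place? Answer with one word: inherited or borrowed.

inherited

If inherited, *yamipoton would pass through all of Takai's changes:
Takai: start from *yamipoton.
  rule 1 (vowel merger): yamipoton → yomipoton
  rule 2: no change — yomipoton
  rule 3 (unconditioned shift): yomipoton → yomiposon
  rule 4 (pre-nasal raising): yomiposon → yumiposun
  rule 5: no change — yumiposun
  ⇒ Takai yumiposun
If borrowed from Dozilic 'yamipoton' after the early changes, it would undergo only the recent ones:
  rule 4 (pre-nasal raising): yamipoton → yamipotun
  rule 5 (unconditioned shift): no change (yamipotun)
  ⇒ as a loan: yamipotun
Takai 'yumiposun' matches the inherited outcome exactly, so it is an inherited cognate, not a loan.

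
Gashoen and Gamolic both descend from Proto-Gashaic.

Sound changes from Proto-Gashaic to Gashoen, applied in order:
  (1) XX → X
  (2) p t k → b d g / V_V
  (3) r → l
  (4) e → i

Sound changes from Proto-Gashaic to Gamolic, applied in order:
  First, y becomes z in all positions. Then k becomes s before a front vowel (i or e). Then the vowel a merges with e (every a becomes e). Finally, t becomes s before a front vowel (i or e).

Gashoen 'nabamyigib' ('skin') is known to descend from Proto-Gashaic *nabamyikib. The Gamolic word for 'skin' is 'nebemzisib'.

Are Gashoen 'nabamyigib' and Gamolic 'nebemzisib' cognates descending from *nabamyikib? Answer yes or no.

yes

Derive the expected Gamolic reflex of *nabamyikib:
Gamolic: start from *nabamyikib.
  rule 1 (unconditioned shift): nabamyikib → nabamzikib
  rule 2 (palatalisation): nabamzikib → nabamzisib
  rule 3 (vowel merger): nabamzisib → nebemzisib
  rule 4: no change — nebemzisib
  ⇒ Gamolic nebemzisib
Gamolic 'nebemzisib' matches the regular reflex exactly, so the pair is cognate.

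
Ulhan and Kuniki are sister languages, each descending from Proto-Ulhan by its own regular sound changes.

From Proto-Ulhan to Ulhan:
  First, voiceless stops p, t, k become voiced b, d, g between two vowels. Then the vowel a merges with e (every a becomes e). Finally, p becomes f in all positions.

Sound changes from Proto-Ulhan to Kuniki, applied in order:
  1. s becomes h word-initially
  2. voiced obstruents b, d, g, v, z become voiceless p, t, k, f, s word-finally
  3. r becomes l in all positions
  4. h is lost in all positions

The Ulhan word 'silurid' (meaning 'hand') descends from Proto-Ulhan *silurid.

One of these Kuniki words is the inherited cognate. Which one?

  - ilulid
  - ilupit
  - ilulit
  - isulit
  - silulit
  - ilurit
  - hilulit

Kuniki: start from *silurid.
  rule 1 (debuccalisation): silurid → hilurid
  rule 2 (final devoicing): hilurid → hilurit
  rule 3 (unconditioned shift): hilurit → hilulit
  rule 4 (h-loss): hilulit → ilulit
  ⇒ Kuniki ilulit
Only 'ilulit' matches the regular Kuniki development of *silurid.

ilulit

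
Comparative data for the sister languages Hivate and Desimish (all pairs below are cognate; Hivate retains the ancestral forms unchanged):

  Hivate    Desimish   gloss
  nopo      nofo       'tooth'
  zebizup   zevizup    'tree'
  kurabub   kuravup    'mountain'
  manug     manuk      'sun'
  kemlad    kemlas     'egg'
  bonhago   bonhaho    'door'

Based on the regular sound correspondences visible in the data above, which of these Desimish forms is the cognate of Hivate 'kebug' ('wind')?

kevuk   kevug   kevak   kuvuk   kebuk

kurabub ~ kuravup — Hivate b corresponds to Desimish v between vowels (before a back vowel).
manug ~ manuk — Hivate g corresponds to Desimish k word-finally.
Applying these to Hivate 'kebug':
  kebug → kevug   (b→v between vowels (before a back vowel))
  kevug → kevuk   (g→k word-finally)
So the Desimish cognate is 'kevuk'.

kevuk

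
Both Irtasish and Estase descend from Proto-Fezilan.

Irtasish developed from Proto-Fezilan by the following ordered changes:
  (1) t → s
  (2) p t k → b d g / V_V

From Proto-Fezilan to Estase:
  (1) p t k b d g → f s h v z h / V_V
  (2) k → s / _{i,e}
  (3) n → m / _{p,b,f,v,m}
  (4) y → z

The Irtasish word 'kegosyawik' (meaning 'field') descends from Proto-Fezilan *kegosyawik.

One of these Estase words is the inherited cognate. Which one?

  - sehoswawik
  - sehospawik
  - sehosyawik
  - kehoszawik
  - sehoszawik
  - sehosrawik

sehoszawik

Estase: *kegosyawik > kehosyawik > sehosyawik > sehoszawik  (by intervocalic lenition, palatalisation, unconditioned shift)
Only 'sehoszawik' matches the regular Estase development of *kegosyawik.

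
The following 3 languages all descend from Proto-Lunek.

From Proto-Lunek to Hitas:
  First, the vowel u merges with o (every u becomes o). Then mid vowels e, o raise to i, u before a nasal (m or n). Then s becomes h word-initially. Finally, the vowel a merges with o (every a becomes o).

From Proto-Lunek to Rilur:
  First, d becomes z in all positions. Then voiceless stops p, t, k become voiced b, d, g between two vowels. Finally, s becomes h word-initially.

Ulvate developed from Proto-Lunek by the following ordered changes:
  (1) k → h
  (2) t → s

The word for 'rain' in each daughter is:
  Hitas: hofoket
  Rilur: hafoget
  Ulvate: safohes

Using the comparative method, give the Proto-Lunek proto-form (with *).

Position 2: Hitas has o, Rilur has a, Ulvate has a. Rilur preserves a here (none of its changes turn any other segment into a), so the proto-segment is *a.
Position 7: Hitas has t, Rilur has t, Ulvate has s. Hitas preserves t here (none of its changes turn any other segment into t), so the proto-segment is *t.
Position 1: Hitas has h, Rilur has h, Ulvate has s. Taking the neighbouring segments as reconstructed: Hitas h could go back to *s or *h; Rilur h could go back to *s or *h; Ulvate s could go back to *t or *s — the one source consistent with every daughter is *s.
Continuing position by position gives *safoket; check it forward:
Hitas: *safoket
  safoket (rule 1 does not apply)
  safoket (rule 2 does not apply)
  safoket → hafoket   [debuccalisation]
  hafoket → hofoket   [vowel merger]
  giving Hitas hofoket.
Rilur: *safoket
  safoket (rule 1 does not apply)
  safoket → safoget   [intervocalic voicing]
  safoget → hafoget   [debuccalisation]
  giving Rilur hafoget.
Ulvate: *safoket
  safoket → safohet   [unconditioned shift]
  safohet → safohes   [unconditioned shift]
  giving Ulvate safohes.
*safoket is the unique common source.

*safoket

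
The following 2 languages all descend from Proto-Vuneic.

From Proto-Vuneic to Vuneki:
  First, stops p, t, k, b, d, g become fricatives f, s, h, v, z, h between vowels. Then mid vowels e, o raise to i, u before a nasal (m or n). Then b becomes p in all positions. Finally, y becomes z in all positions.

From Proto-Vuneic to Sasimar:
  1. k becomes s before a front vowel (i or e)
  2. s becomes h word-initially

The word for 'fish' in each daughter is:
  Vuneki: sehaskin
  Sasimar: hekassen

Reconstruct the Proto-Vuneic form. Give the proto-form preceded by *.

*sekasken

Position 1: Vuneki has s, Sasimar has h. Taking the neighbouring segments as reconstructed: Vuneki s can only go back to *s; Sasimar h could go back to *k or *s or *h — the one source consistent with every daughter is *s.
Position 3: Vuneki has h, Sasimar has k. Sasimar preserves k here (none of its changes turn any other segment into k), so the proto-segment is *k.
This points to *sekasken. Verify forward in each daughter:
Vuneki: *sekasken
  sekasken → sehasken   [intervocalic lenition]
  sehasken → sehaskin   [pre-nasal raising]
  sehaskin (rule 3 does not apply)
  sehaskin (rule 4 does not apply)
  giving Vuneki sehaskin.
Sasimar: *sekasken
  sekasken → sekassen   [palatalisation]
  sekassen → hekassen   [debuccalisation]
  giving Sasimar hekassen.
No other proto-form is consistent with every reflex, so the reconstruction is *sekasken.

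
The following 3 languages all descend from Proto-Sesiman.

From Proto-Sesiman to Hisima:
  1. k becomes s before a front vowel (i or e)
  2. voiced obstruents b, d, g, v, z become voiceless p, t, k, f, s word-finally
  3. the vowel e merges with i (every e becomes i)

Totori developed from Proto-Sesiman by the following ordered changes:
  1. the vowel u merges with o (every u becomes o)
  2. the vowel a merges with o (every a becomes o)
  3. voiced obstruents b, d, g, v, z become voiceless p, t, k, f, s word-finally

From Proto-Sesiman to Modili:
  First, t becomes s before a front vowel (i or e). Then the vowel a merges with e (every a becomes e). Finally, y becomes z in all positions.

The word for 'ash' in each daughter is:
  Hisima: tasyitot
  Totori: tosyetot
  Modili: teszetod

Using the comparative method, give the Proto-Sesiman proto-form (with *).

Position 5: Hisima has i, Totori has e, Modili has e. Totori preserves e here (none of its changes turn any other segment into e), so the proto-segment is *e.
Position 4: Hisima has y, Totori has y, Modili has z. Hisima preserves y here (none of its changes turn any other segment into y), so the proto-segment is *y.
Position 8: Hisima has t, Totori has t, Modili has d. Modili preserves d here (none of its changes turn any other segment into d), so the proto-segment is *d.
Continuing position by position gives *tasyetod; check it forward:
Hisima: *tasyetod
  tasyetod (rule 1 does not apply)
  tasyetod → tasyetot   [final devoicing]
  tasyetot → tasyitot   [vowel merger]
  giving Hisima tasyitot.
Totori: start from *tasyetod.
  rule 1: no change — tasyetod
  rule 2 (vowel merger): tasyetod → tosyetod
  rule 3 (final devoicing): tosyetod → tosyetot
  ⇒ Totori tosyetot
Modili: *tasyetod > tesyetod > teszetod  (by vowel merger, unconditioned shift)
Only *tasyetod yields all of Hisima tasyitot, Totori tosyetot, Modili teszetod.

*tasyetod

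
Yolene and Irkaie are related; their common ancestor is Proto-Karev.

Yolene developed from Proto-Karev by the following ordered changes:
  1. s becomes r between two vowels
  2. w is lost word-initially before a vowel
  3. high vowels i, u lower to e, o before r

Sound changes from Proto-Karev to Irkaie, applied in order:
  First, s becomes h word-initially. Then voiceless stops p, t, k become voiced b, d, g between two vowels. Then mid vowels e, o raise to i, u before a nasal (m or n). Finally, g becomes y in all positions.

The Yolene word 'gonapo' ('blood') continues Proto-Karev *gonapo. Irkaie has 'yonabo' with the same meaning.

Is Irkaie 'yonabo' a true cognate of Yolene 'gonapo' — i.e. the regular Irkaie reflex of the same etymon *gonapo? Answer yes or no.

Derive the expected Irkaie reflex of *gonapo:
Irkaie: *gonapo > gonabo > gunabo > yunabo  (by intervocalic voicing, pre-nasal raising, unconditioned shift)
The regular Irkaie reflex would be 'yunabo', but the attested form is 'yonabo'. The correspondence is irregular, so they are not cognates (the Irkaie form has a different source).

no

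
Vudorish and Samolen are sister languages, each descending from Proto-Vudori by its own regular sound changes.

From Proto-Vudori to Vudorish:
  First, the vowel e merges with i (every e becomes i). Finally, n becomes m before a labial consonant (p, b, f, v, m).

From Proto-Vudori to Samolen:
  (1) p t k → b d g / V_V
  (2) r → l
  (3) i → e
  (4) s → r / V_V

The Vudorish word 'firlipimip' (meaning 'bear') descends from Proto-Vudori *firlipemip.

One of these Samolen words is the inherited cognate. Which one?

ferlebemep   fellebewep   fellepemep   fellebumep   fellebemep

fellebemep

Samolen: *firlipemip
  firlipemip → firlibemip   [intervocalic voicing]
  firlibemip → fillibemip   [unconditioned shift]
  fillibemip → fellebemep   [vowel merger]
  fellebemep (rule 4 does not apply)
  giving Samolen fellebemep.
The other candidates each miss or misapply at least one Samolen change.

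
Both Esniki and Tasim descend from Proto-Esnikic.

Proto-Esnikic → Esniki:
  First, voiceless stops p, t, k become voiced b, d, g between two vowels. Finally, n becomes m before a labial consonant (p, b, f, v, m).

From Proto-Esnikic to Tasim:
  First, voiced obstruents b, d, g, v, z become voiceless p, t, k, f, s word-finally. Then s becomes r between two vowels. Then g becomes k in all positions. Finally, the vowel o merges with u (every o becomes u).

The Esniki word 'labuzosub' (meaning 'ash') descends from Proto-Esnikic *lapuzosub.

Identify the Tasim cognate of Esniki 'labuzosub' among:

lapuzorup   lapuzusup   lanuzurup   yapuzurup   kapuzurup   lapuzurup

lapuzurup

Tasim: *lapuzosub > lapuzosup > lapuzorup > lapuzurup  (by final devoicing, rhotacism, vowel merger)
Only 'lapuzurup' matches the regular Tasim development of *lapuzosub.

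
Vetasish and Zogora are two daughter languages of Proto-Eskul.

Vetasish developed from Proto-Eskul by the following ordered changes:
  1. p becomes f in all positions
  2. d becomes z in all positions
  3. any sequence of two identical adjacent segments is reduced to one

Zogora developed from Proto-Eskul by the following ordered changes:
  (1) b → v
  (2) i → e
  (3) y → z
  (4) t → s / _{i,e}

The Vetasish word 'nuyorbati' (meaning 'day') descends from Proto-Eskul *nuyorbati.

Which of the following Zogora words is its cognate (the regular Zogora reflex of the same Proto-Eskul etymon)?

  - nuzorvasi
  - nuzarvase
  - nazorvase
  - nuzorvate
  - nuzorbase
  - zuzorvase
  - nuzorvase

nuzorvase

Zogora: *nuyorbati > nuyorvati > nuyorvate > nuzorvate > nuzorvase  (by unconditioned shift, vowel merger, unconditioned shift, palatalisation)
Among the options, 'nuzorvase' alone shows every Zogora change applied in order.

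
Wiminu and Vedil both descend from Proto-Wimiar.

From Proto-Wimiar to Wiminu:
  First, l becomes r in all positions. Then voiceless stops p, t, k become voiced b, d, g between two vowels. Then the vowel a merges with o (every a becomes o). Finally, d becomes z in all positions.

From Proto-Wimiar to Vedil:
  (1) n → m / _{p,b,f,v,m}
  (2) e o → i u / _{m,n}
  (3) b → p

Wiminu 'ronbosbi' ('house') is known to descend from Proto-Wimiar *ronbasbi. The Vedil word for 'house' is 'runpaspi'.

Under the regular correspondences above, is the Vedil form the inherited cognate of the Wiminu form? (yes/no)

no

Derive the expected Vedil reflex of *ronbasbi:
Vedil: *ronbasbi > rombasbi > rumbasbi > rumpaspi  (by nasal place assimilation, pre-nasal raising, unconditioned shift)
The regular Vedil reflex would be 'rumpaspi', but the attested form is 'runpaspi'. The correspondence is irregular, so they are not cognates (the Vedil form has a different source).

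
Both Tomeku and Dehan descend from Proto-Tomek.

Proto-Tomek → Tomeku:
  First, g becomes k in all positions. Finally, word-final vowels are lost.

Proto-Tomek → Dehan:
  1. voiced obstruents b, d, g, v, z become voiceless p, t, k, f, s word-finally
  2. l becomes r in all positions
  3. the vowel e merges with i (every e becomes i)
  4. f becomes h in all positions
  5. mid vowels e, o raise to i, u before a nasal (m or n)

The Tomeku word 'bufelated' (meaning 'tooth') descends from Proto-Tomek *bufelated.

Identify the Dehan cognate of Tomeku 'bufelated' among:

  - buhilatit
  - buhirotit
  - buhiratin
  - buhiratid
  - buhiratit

Dehan: *bufelated > bufelatet > buferatet > bufiratit > buhiratit  (by final devoicing, unconditioned shift, vowel merger, unconditioned shift)
Among the options, 'buhiratit' alone shows every Dehan change applied in order.

buhiratit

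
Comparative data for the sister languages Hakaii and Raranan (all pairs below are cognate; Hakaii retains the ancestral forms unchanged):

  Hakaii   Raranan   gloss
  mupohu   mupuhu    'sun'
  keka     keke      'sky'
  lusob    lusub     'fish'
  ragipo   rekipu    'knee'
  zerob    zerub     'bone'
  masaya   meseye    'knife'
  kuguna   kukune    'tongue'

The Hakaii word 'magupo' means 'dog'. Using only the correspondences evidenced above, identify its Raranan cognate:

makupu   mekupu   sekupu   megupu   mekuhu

mekupu

ragipo ~ rekipu, masaya ~ meseye — Hakaii a corresponds to Raranan e after a consonant, before a consonant other than r, m, n, p, b, f, v.
kuguna ~ kukune — Hakaii g corresponds to Raranan k between vowels (before a back vowel).
ragipo ~ rekipu — Hakaii o corresponds to Raranan u word-finally.
Applying these to Hakaii 'magupo':
  magupo → megupo   (a→e after a consonant, before a consonant other than r, m, n, p, b, f, v)
  megupo → mekupo   (g→k between vowels (before a back vowel))
  mekupo → mekupu   (o→u word-finally)
So the Raranan cognate is 'mekupu'.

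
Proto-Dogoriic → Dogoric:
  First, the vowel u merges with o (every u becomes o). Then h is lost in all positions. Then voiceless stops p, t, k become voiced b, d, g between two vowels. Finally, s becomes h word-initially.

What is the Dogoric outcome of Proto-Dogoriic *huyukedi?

oyogedi

Dogoric: start from *huyukedi.
  rule 1 (vowel merger): huyukedi → hoyokedi
  rule 2 (h-loss): hoyokedi → oyokedi
  rule 3 (intervocalic voicing): oyokedi → oyogedi
  rule 4: no change — oyogedi
  ⇒ Dogoric oyogedi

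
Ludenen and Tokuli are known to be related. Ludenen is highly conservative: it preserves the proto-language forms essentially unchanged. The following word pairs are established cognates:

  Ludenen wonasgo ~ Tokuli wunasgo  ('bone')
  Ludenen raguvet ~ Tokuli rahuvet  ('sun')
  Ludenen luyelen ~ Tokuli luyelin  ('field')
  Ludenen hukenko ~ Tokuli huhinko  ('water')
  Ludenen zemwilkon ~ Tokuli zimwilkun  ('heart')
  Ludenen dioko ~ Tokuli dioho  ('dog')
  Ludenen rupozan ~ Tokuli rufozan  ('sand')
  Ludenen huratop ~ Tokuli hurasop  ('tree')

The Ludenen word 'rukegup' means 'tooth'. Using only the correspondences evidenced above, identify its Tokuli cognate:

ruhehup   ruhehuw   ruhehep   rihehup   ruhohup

ruhehup

hukenko ~ huhinko — Ludenen k corresponds to Tokuli h between vowels (before a front vowel).
raguvet ~ rahuvet — Ludenen g corresponds to Tokuli h between vowels (before a back vowel).
Applying these to Ludenen 'rukegup':
  rukegup → ruhegup   (k→h between vowels (before a front vowel))
  ruhegup → ruhehup   (g→h between vowels (before a back vowel))
So the Tokuli cognate is 'ruhehup'.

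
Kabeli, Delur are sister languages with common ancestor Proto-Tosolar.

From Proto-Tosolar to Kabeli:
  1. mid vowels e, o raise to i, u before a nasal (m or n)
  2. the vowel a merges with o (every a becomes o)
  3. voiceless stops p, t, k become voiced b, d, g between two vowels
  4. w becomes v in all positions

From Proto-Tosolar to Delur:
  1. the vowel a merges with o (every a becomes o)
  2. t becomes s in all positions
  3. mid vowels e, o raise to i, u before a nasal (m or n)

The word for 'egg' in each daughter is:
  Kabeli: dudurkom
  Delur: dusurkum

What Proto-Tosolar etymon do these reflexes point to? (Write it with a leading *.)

*duturkam

Position 3: Kabeli has d, Delur has s. Taking the neighbouring segments as reconstructed: Kabeli d could go back to *t or *d; Delur s could go back to *t or *s — the one source consistent with every daughter is *t.
Position 7: Kabeli has o, Delur has u. Taking the neighbouring segments as reconstructed: Kabeli o can only go back to *a; Delur u could go back to *a or *o or *u — the one source consistent with every daughter is *a.
Verify the candidate proto-form against each daughter:
Kabeli: start from *duturkam.
  rule 1: no change — duturkam
  rule 2 (vowel merger): duturkam → duturkom
  rule 3 (intervocalic voicing): duturkom → dudurkom
  rule 4: no change — dudurkom
  ⇒ Kabeli dudurkom
Delur: *duturkam > duturkom > dusurkom > dusurkum  (by vowel merger, unconditioned shift, pre-nasal raising)
*duturkam is the unique common source.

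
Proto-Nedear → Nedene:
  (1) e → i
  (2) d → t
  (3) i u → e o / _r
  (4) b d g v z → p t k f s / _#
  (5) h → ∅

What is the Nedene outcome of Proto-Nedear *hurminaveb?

Nedene: start from *hurminaveb.
  rule 1 (vowel merger): hurminaveb → hurminavib
  rule 2: no change — hurminavib
  rule 3 (pre-rhotic lowering): hurminavib → horminavib
  rule 4 (final devoicing): horminavib → horminavip
  rule 5 (h-loss): horminavip → orminavip
  ⇒ Nedene orminavip

orminavip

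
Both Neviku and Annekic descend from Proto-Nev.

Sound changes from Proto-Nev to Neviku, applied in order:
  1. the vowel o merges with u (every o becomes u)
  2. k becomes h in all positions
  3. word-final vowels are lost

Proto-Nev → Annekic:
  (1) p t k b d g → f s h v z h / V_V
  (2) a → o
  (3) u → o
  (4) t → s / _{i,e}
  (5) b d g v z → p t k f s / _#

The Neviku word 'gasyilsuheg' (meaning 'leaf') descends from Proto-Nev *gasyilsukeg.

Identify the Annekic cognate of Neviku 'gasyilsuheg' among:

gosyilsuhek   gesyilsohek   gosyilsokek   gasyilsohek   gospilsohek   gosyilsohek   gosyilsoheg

gosyilsohek

Annekic: *gasyilsukeg
  gasyilsukeg → gasyilsuheg   [intervocalic lenition]
  gasyilsuheg → gosyilsuheg   [vowel merger]
  gosyilsuheg → gosyilsoheg   [vowel merger]
  gosyilsoheg (rule 4 does not apply)
  gosyilsoheg → gosyilsohek   [final devoicing]
  giving Annekic gosyilsohek.
Among the options, 'gosyilsohek' alone shows every Annekic change applied in order.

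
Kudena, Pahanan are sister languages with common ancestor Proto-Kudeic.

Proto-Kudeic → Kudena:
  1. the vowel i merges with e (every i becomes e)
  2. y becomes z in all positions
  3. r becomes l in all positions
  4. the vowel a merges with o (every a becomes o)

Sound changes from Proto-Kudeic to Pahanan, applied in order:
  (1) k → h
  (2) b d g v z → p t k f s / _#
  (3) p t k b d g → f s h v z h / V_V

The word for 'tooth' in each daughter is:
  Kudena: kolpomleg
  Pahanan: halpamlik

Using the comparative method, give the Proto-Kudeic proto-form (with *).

Position 5: Kudena has o, Pahanan has a. Pahanan preserves a here (none of its changes turn any other segment into a), so the proto-segment is *a.
Position 1: Kudena has k, Pahanan has h. Kudena preserves k here (none of its changes turn any other segment into k), so the proto-segment is *k.
Position 2: Kudena has o, Pahanan has a. Pahanan preserves a here (none of its changes turn any other segment into a), so the proto-segment is *a.
This points to *kalpamlig. Verify forward in each daughter:
Kudena: *kalpamlig
  kalpamlig → kalpamleg   [vowel merger]
  kalpamleg (rule 2 does not apply)
  kalpamleg (rule 3 does not apply)
  kalpamleg → kolpomleg   [vowel merger]
  giving Kudena kolpomleg.
Pahanan: *kalpamlig
  kalpamlig → halpamlig   [unconditioned shift]
  halpamlig → halpamlik   [final devoicing]
  halpamlik (rule 3 does not apply)
  giving Pahanan halpamlik.
Only *kalpamlig yields all of Kudena kolpomleg, Pahanan halpamlik.

*kalpamlig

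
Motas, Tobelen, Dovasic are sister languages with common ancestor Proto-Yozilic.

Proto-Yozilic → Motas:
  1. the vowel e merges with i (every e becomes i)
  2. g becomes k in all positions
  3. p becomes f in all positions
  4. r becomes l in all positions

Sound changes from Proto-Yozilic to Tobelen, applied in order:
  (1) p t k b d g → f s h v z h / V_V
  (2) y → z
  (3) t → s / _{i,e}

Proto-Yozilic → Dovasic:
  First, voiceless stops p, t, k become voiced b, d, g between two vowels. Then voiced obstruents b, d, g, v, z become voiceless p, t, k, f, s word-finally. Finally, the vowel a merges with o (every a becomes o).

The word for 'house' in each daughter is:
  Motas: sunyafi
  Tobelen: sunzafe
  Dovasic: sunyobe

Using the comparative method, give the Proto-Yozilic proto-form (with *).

Position 6: Motas has f, Tobelen has f, Dovasic has b. Taking the neighbouring segments as reconstructed: Motas f could go back to *p or *f; Tobelen f could go back to *p or *f; Dovasic b could go back to *p or *b — the one source consistent with every daughter is *p.
Position 4: Motas has y, Tobelen has z, Dovasic has y. Motas preserves y here (none of its changes turn any other segment into y), so the proto-segment is *y.
Position 7: Motas has i, Tobelen has e, Dovasic has e. Tobelen preserves e here (none of its changes turn any other segment into e), so the proto-segment is *e.
Verify the candidate proto-form against each daughter:
Motas: *sunyape
  sunyape → sunyapi   [vowel merger]
  sunyapi (rule 2 does not apply)
  sunyapi → sunyafi   [unconditioned shift]
  sunyafi (rule 4 does not apply)
  giving Motas sunyafi.
Tobelen: *sunyape
  sunyape → sunyafe   [intervocalic lenition]
  sunyafe → sunzafe   [unconditioned shift]
  sunzafe (rule 3 does not apply)
  giving Tobelen sunzafe.
Dovasic: *sunyape > sunyabe > sunyobe  (by intervocalic voicing, vowel merger)
Only *sunyape yields all of Motas sunyafi, Tobelen sunzafe, Dovasic sunyobe.

*sunyape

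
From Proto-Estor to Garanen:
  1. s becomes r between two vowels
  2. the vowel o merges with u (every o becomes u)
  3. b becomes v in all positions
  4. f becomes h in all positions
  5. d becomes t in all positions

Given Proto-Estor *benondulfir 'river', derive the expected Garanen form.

Garanen: start from *benondulfir.
  rule 1: no change — benondulfir
  rule 2 (vowel merger): benondulfir → benundulfir
  rule 3 (unconditioned shift): benundulfir → venundulfir
  rule 4 (unconditioned shift): venundulfir → venundulhir
  rule 5 (unconditioned shift): venundulhir → venuntulhir
  ⇒ Garanen venuntulhir

venuntulhir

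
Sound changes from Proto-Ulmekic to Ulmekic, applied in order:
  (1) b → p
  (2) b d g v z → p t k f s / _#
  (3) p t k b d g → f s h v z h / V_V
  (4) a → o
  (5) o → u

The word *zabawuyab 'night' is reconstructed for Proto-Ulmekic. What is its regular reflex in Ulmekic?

Ulmekic: *zabawuyab
  zabawuyab → zapawuyap   [unconditioned shift]
  zapawuyap (rule 2 does not apply)
  zapawuyap → zafawuyap   [intervocalic lenition]
  zafawuyap → zofowuyop   [vowel merger]
  zofowuyop → zufuwuyup   [vowel merger]
  giving Ulmekic zufuwuyup.

zufuwuyup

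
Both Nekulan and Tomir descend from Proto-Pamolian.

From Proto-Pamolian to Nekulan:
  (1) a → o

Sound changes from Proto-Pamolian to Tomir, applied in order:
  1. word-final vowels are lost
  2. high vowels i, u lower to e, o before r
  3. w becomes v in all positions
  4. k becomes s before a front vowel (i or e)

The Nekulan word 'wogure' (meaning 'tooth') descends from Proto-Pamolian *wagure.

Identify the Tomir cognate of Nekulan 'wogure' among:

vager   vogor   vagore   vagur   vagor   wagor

vagor

Tomir: start from *wagure.
  rule 1 (apocope): wagure → wagur
  rule 2 (pre-rhotic lowering): wagur → wagor
  rule 3 (unconditioned shift): wagor → vagor
  rule 4: no change — vagor
  ⇒ Tomir vagor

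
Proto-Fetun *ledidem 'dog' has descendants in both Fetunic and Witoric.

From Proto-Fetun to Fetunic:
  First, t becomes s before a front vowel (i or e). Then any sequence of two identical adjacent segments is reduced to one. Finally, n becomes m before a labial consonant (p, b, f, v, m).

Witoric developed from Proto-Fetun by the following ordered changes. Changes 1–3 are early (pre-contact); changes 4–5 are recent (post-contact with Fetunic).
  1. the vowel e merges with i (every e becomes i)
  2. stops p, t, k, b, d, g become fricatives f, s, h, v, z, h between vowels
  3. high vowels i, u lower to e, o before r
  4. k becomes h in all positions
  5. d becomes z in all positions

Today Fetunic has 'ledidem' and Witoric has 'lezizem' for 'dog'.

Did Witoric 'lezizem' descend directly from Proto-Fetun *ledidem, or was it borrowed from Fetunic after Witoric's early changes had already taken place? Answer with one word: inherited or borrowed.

If inherited, *ledidem would pass through all of Witoric's changes:
Witoric: *ledidem > lididim > lizizim  (by vowel merger, intervocalic lenition)
If borrowed from Fetunic 'ledidem' after the early changes, it would undergo only the recent ones:
  rule 4 (unconditioned shift): no change (ledidem)
  rule 5 (unconditioned shift): ledidem → lezizem
  ⇒ as a loan: lezizem
Witoric 'lezizem' matches the loan outcome 'lezizem', not the inherited 'lizizim' — it skipped the early Witoric changes, so it was borrowed from Fetunic.

borrowed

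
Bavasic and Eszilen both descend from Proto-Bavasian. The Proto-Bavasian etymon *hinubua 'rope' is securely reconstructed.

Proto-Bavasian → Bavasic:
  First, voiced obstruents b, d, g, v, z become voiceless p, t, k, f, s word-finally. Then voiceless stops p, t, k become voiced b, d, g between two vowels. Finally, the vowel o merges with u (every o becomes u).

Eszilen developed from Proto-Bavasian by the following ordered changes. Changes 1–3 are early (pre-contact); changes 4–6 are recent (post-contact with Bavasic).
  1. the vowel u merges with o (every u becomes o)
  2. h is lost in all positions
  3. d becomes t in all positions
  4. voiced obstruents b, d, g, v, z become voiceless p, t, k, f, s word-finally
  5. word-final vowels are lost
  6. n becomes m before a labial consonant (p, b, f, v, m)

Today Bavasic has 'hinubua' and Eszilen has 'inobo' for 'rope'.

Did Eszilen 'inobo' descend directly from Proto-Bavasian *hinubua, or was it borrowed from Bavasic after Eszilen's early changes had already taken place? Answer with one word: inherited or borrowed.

inherited

If inherited, *hinubua would pass through all of Eszilen's changes:
Eszilen: start from *hinubua.
  rule 1 (vowel merger): hinubua → hinoboa
  rule 2 (h-loss): hinoboa → inoboa
  rule 3: no change — inoboa
  rule 4: no change — inoboa
  rule 5 (apocope): inoboa → inobo
  rule 6: no change — inobo
  ⇒ Eszilen inobo
If borrowed from Bavasic 'hinubua' after the early changes, it would undergo only the recent ones:
  rule 4 (final devoicing): no change (hinubua)
  rule 5 (apocope): hinubua → hinubu
  rule 6 (nasal place assimilation): no change (hinubu)
  ⇒ as a loan: hinubu
Eszilen 'inobo' matches the inherited outcome exactly, so it is an inherited cognate, not a loan.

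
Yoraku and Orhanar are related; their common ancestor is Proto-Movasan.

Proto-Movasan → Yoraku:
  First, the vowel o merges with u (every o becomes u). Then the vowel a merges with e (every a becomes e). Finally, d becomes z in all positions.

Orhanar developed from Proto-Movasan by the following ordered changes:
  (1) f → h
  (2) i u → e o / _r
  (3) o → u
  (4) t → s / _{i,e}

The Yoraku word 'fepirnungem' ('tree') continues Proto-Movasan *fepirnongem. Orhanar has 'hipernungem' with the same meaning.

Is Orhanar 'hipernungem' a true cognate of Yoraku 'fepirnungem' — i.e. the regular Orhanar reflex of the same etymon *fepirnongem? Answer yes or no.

no

Derive the expected Orhanar reflex of *fepirnongem:
Orhanar: start from *fepirnongem.
  rule 1 (unconditioned shift): fepirnongem → hepirnongem
  rule 2 (pre-rhotic lowering): hepirnongem → hepernongem
  rule 3 (vowel merger): hepernongem → hepernungem
  rule 4: no change — hepernungem
  ⇒ Orhanar hepernungem
The regular Orhanar reflex would be 'hepernungem', but the attested form is 'hipernungem'. The correspondence is irregular, so they are not cognates (the Orhanar form has a different source).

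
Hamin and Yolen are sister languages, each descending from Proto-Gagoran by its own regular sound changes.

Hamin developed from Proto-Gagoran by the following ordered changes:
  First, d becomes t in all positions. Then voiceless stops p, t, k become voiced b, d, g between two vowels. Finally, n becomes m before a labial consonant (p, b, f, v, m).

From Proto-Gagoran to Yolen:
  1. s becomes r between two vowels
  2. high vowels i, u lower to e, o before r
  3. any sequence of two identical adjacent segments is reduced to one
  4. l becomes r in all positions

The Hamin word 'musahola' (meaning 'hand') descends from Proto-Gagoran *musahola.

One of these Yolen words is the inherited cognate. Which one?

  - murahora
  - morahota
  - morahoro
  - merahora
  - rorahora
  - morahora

morahora

Yolen: start from *musahola.
  rule 1 (rhotacism): musahola → murahola
  rule 2 (pre-rhotic lowering): murahola → morahola
  rule 3: no change — morahola
  rule 4 (unconditioned shift): morahola → morahora
  ⇒ Yolen morahora
Among the options, 'morahora' alone shows every Yolen change applied in order.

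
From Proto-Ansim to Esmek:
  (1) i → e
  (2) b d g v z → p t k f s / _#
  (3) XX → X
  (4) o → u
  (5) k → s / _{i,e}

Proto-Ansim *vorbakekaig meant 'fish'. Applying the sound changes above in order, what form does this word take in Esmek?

Esmek: *vorbakekaig > vorbakekaeg > vorbakekaek > vurbakekaek > vurbasekaek  (by vowel merger, final devoicing, vowel merger, palatalisation)

vurbasekaek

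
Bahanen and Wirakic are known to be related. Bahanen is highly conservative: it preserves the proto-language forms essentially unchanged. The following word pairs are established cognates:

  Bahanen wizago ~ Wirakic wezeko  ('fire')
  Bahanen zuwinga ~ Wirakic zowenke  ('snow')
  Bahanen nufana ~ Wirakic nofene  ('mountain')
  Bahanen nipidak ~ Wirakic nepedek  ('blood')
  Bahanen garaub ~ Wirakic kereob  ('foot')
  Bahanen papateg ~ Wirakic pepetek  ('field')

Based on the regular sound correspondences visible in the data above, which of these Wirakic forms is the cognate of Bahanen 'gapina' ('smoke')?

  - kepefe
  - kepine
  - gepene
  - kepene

garaub ~ kereob — Bahanen g corresponds to Wirakic k word-initially before a back vowel.
papateg ~ pepetek — Bahanen a corresponds to Wirakic e after a consonant, before a labial obstruent.
zuwinga ~ zowenke — Bahanen i corresponds to Wirakic e after a consonant, before a nasal.
zuwinga ~ zowenke, nufana ~ nofene — Bahanen a corresponds to Wirakic e word-finally.
Applying these to Bahanen 'gapina':
  gapina → kapina   (g→k word-initially before a back vowel)
  kapina → kepina   (a→e after a consonant, before a labial obstruent)
  kepina → kepena   (i→e after a consonant, before a nasal)
  kepena → kepene   (a→e word-finally)
So the Wirakic cognate is 'kepene'.

kepene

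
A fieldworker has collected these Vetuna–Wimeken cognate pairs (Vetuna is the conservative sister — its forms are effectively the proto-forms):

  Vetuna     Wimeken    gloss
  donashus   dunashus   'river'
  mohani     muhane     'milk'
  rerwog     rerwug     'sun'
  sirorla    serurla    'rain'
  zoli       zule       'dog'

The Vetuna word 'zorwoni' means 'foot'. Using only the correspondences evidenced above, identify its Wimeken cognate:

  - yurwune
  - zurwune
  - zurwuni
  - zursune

zurwune

sirorla ~ serurla — Vetuna o corresponds to Wimeken u after a consonant, before r.
donashus ~ dunashus — Vetuna o corresponds to Wimeken u after a consonant, before a nasal.
mohani ~ muhane, zoli ~ zule — Vetuna i corresponds to Wimeken e word-finally.
Applying these to Vetuna 'zorwoni':
  zorwoni → zurwoni   (o→u after a consonant, before r)
  zurwoni → zurwuni   (o→u after a consonant, before a nasal)
  zurwuni → zurwune   (i→e word-finally)
So the Wimeken cognate is 'zurwune'.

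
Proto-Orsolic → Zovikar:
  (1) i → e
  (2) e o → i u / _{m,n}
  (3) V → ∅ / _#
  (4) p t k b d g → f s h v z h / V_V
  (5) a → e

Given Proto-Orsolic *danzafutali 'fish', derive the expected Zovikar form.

Zovikar: *danzafutali > danzafutale > danzafutal > danzafusal > denzefusel  (by vowel merger, apocope, intervocalic lenition, vowel merger)

denzefusel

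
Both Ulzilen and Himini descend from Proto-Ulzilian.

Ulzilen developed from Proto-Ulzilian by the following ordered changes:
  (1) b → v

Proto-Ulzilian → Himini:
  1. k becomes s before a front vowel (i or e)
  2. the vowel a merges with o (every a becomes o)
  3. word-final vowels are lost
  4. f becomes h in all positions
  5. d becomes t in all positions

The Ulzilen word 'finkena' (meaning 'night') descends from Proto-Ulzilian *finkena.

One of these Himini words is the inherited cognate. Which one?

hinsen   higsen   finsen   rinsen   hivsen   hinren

hinsen

Himini: *finkena
  finkena → finsena   [palatalisation]
  finsena → finseno   [vowel merger]
  finseno → finsen   [apocope]
  finsen → hinsen   [unconditioned shift]
  hinsen (rule 5 does not apply)
  giving Himini hinsen.
The other candidates each miss or misapply at least one Himini change.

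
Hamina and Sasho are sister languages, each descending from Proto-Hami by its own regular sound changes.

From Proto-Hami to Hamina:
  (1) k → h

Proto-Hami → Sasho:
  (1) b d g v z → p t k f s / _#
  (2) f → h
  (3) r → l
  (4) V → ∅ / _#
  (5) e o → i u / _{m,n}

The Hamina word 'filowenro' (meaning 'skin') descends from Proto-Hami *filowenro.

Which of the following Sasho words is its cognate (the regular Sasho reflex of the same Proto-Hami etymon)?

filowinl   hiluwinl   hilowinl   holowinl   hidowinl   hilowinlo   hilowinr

hilowinl

Sasho: *filowenro > hilowenro > hilowenlo > hilowenl > hilowinl  (by unconditioned shift, unconditioned shift, apocope, pre-nasal raising)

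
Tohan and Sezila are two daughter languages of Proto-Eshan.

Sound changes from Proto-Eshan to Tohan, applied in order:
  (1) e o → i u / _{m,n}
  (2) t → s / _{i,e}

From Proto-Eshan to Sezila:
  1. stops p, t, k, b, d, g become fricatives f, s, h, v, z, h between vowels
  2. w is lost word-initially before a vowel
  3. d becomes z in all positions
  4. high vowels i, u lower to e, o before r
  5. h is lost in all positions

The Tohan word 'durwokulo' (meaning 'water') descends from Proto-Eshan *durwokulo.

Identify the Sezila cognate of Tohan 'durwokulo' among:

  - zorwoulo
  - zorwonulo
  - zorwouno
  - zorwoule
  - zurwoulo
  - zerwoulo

Sezila: start from *durwokulo.
  rule 1 (intervocalic lenition): durwokulo → durwohulo
  rule 2: no change — durwohulo
  rule 3 (unconditioned shift): durwohulo → zurwohulo
  rule 4 (pre-rhotic lowering): zurwohulo → zorwohulo
  rule 5 (h-loss): zorwohulo → zorwoulo
  ⇒ Sezila zorwoulo
Among the options, 'zorwoulo' alone shows every Sezila change applied in order.

zorwoulo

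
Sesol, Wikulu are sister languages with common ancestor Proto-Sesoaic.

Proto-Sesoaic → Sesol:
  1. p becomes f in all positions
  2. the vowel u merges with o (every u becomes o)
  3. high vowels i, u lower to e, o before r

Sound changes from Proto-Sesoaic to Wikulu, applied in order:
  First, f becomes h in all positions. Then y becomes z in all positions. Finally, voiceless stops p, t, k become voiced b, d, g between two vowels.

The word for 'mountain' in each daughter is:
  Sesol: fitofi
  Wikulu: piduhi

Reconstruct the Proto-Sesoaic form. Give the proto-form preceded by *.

Position 4: Sesol has o, Wikulu has u. Wikulu preserves u here (none of its changes turn any other segment into u), so the proto-segment is *u.
Position 3: Sesol has t, Wikulu has d. Sesol preserves t here (none of its changes turn any other segment into t), so the proto-segment is *t.
Position 1: Sesol has f, Wikulu has p. Wikulu preserves p here (none of its changes turn any other segment into p), so the proto-segment is *p.
Continuing position by position gives *pitufi; check it forward:
Sesol: *pitufi
  pitufi → fitufi   [unconditioned shift]
  fitufi → fitofi   [vowel merger]
  fitofi (rule 3 does not apply)
  giving Sesol fitofi.
Wikulu: start from *pitufi.
  rule 1 (unconditioned shift): pitufi → pituhi
  rule 2: no change — pituhi
  rule 3 (intervocalic voicing): pituhi → piduhi
  ⇒ Wikulu piduhi
Only *pitufi yields all of Sesol fitofi, Wikulu piduhi.

*pitufi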